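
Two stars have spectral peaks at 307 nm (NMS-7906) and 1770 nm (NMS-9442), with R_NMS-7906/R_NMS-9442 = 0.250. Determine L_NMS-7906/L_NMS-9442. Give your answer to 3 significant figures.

Wien's law gives T ∝ 1/λ_max, so T_NMS-7906/T_NMS-9442 = λ_NMS-9442/λ_NMS-7906 = 1770/307 = 5.765.
Then L ∝ R²T⁴ gives L_NMS-7906/L_NMS-9442 = (0.250)² × (5.765)⁴ = 0.06250 × 1105 = 69.06.

69.1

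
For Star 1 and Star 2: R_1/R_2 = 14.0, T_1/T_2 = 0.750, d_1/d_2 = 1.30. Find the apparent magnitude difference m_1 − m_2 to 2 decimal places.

-3.91

L_1/L_2 = (14.0)²(0.750)⁴ = 62.02.
F_1/F_2 = (L_1/L_2)/(d_1/d_2)² = 62.02/1.690 = 36.70.
m_1 − m_2 = −2.5 log₁₀(36.70) = -3.91.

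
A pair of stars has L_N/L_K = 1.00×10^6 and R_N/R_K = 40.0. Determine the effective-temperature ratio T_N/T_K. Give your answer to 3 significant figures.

L ∝ R²T⁴ gives T ∝ (L/R²)^(1/4), so
T_N/T_K = (1.00×10^6 / 40.0²)^(1/4) = (625.0)^(1/4) = 5.000.

5.00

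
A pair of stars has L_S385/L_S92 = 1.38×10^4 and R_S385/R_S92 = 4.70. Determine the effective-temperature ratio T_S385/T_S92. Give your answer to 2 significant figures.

5.0

L ∝ R²T⁴ gives T ∝ (L/R²)^(1/4), so
T_S385/T_S92 = (1.38×10^4 / 4.70²)^(1/4) = (624.7)^(1/4) = 4.999.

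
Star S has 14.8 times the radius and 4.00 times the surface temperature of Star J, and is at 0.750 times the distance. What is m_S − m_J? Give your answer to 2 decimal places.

-12.50

L_S/L_J = (14.8)²(4.00)⁴ = 5.607×10^4.
F_S/F_J = (L_S/L_J)/(d_S/d_J)² = 5.607×10^4/0.5625 = 9.969×10^4.
m_S − m_J = −2.5 log₁₀(9.969×10^4) = -12.50.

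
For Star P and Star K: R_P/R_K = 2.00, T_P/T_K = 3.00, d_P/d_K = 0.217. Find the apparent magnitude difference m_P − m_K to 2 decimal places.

L_P/L_K = (2.00)²(3.00)⁴ = 324.0.
F_P/F_K = (L_P/L_K)/(d_P/d_K)² = 324.0/0.04709 = 6881.
m_P − m_K = −2.5 log₁₀(6881) = -9.59.

-9.59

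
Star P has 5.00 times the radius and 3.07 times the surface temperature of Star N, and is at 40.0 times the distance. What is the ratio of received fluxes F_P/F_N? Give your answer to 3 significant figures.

L_P/L_N = (R_P/R_N)²(T_P/T_N)⁴ = (5.00)² × (3.07)⁴ = 2221.
F_P/F_N = (L_P/L_N)/(d_P/d_N)² = 2221 / (40.0)² = 1.388.

1.39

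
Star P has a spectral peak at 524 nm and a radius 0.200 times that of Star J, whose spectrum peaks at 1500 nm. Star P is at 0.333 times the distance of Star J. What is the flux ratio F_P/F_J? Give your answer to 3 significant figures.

Wien's law: T_P/T_J = λ_J/λ_P = 1500/524 = 2.863.
L_P/L_J = (R_P/R_J)²(T_P/T_J)⁴ = (0.200)²(2.863)⁴ = 2.686.
F_P/F_J = (L_P/L_J)/(d_P/d_J)² = 2.686/(0.333)² = 24.22.

24.2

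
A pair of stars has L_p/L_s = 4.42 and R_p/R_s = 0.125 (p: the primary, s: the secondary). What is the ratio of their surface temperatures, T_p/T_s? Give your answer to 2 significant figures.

4.1

L ∝ R²T⁴ gives T ∝ (L/R²)^(1/4), so
T_p/T_s = (4.42 / 0.125²)^(1/4) = (282.9)^(1/4) = 4.101.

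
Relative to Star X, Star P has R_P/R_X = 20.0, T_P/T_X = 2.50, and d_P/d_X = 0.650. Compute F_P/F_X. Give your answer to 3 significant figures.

L_P/L_X = (R_P/R_X)²(T_P/T_X)⁴ = (20.0)² × (2.50)⁴ = 1.562×10^4.
F_P/F_X = (L_P/L_X)/(d_P/d_X)² = 1.562×10^4 / (0.650)² = 3.698×10^4.

3.70×10^4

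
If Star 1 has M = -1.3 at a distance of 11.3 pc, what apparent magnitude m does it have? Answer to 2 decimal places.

m = M + 5 log₁₀(d/10 pc) = -1.3 + 5 log₁₀(11.3/10)
  = -1.3 + 5 × 0.053 = -1.3 + 0.27 = -1.03.

-1.03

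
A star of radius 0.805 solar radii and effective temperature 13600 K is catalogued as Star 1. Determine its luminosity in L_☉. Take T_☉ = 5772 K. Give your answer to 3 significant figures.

20.0 L_☉

L/L_☉ = (R/R_☉)² (T/T_☉)⁴ = (0.805)² × (13600/5772)⁴
       = 0.6480 × (2.356)⁴ = 0.6480 × 30.82 = 19.97.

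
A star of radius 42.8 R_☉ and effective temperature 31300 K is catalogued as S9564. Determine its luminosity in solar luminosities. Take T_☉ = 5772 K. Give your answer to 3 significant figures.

1.58×10^6 solar luminosities

L/L_☉ = (R/R_☉)² (T/T_☉)⁴ = (42.8)² × (31300/5772)⁴
       = 1832 × (5.423)⁴ = 1832 × 864.7 = 1.584×10^6.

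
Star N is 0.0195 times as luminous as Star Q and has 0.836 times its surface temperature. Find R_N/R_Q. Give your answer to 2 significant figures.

L ∝ R²T⁴ gives R ∝ √L / T², so
R_N/R_Q = √(0.0195) / (0.836)² = 0.1396 / 0.6989 = 0.1998.

0.20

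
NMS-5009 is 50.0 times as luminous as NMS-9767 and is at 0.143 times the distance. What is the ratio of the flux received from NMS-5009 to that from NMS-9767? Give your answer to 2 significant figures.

F = L/(4πd²), so F_NMS-5009/F_NMS-9767 = (L_NMS-5009/L_NMS-9767) / (d_NMS-5009/d_NMS-9767)²
= 50.0 / (0.143)² = 50.0 / 0.02045 = 2445.

2.4×10^3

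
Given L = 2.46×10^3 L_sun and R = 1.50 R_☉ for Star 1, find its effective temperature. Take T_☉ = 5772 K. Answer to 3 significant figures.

T/T_☉ = (L/L_☉)^(1/4) / (R/R_☉)^(1/2)
T = 5772 × (2.46×10^3)^(1/4) / √(1.50) = 5772 × 7.043 / 1.225 = 3.319×10^4 K.

3.32×10^4 K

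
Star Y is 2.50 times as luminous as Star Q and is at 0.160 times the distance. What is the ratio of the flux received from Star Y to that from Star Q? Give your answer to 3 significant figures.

97.7

F = L/(4πd²), so F_Y/F_Q = (L_Y/L_Q) / (d_Y/d_Q)²
= 2.50 / (0.160)² = 2.50 / 0.02560 = 97.66.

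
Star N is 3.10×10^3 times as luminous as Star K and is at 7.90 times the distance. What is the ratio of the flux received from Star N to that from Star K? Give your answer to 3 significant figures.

F = L/(4πd²), so F_N/F_K = (L_N/L_K) / (d_N/d_K)²
= 3.10×10^3 / (7.90)² = 3.10×10^3 / 62.41 = 49.67.

49.7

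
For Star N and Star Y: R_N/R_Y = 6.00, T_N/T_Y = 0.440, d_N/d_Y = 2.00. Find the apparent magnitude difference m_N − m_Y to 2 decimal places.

1.18

L_N/L_Y = (6.00)²(0.440)⁴ = 1.349.
F_N/F_Y = (L_N/L_Y)/(d_N/d_Y)² = 1.349/4.000 = 0.3373.
m_N − m_Y = −2.5 log₁₀(0.3373) = 1.18.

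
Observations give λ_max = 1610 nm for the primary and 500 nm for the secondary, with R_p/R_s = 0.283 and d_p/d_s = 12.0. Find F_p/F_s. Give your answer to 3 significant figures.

5.17×10^-6

Wien's law: T_p/T_s = λ_s/λ_p = 500/1610 = 0.3106.
L_p/L_s = (R_p/R_s)²(T_p/T_s)⁴ = (0.283)²(0.3106)⁴ = 7.450×10^-4.
F_p/F_s = (L_p/L_s)/(d_p/d_s)² = 7.450×10^-4/(12.0)² = 5.174×10^-6.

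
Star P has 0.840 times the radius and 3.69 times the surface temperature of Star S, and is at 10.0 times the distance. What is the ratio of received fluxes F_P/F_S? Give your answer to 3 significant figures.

L_P/L_S = (R_P/R_S)²(T_P/T_S)⁴ = (0.840)² × (3.69)⁴ = 130.8.
F_P/F_S = (L_P/L_S)/(d_P/d_S)² = 130.8 / (10.0)² = 1.308.

1.31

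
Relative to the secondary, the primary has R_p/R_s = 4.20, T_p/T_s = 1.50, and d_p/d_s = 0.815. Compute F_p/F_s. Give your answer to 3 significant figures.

L_p/L_s = (R_p/R_s)²(T_p/T_s)⁴ = (4.20)² × (1.50)⁴ = 89.30.
F_p/F_s = (L_p/L_s)/(d_p/d_s)² = 89.30 / (0.815)² = 134.4.

134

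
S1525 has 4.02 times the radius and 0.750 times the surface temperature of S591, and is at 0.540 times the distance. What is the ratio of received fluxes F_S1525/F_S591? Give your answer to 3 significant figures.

17.5

L_S1525/L_S591 = (R_S1525/R_S591)²(T_S1525/T_S591)⁴ = (4.02)² × (0.750)⁴ = 5.113.
F_S1525/F_S591 = (L_S1525/L_S591)/(d_S1525/d_S591)² = 5.113 / (0.540)² = 17.54.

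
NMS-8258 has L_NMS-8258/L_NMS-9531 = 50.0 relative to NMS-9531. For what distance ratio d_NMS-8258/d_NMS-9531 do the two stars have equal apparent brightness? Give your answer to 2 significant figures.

7.1

Equal flux requires L_NMS-8258/d_NMS-8258² = L_NMS-9531/d_NMS-9531², so d_NMS-8258/d_NMS-9531 = √(L_NMS-8258/L_NMS-9531)
= √(50.0) = 7.071.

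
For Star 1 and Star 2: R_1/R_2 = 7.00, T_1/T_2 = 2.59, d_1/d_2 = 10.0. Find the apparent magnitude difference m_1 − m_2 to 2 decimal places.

-3.36

L_1/L_2 = (7.00)²(2.59)⁴ = 2205.
F_1/F_2 = (L_1/L_2)/(d_1/d_2)² = 2205/100.0 = 22.05.
m_1 − m_2 = −2.5 log₁₀(22.05) = -3.36.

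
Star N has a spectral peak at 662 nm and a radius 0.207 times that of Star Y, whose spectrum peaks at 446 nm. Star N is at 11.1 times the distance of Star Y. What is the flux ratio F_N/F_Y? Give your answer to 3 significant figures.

7.16×10^-5

Wien's law: T_N/T_Y = λ_Y/λ_N = 446/662 = 0.6737.
L_N/L_Y = (R_N/R_Y)²(T_N/T_Y)⁴ = (0.207)²(0.6737)⁴ = 0.008828.
F_N/F_Y = (L_N/L_Y)/(d_N/d_Y)² = 0.008828/(11.1)² = 7.165×10^-5.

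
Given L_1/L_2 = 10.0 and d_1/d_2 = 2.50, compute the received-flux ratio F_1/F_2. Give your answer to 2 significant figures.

F = L/(4πd²), so F_1/F_2 = (L_1/L_2) / (d_1/d_2)²
= 10.0 / (2.50)² = 10.0 / 6.250 = 1.600.

1.6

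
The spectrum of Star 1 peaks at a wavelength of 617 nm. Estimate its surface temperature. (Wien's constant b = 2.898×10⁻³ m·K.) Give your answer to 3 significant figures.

4.70×10^3 K

T = b/λ_max = 2.898×10⁻³ / (617×10⁻⁹) = 4697 K.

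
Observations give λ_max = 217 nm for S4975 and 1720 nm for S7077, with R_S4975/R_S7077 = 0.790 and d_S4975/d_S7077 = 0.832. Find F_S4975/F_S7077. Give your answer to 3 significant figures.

Wien's law: T_S4975/T_S7077 = λ_S7077/λ_S4975 = 1720/217 = 7.926.
L_S4975/L_S7077 = (R_S4975/R_S7077)²(T_S4975/T_S7077)⁴ = (0.790)²(7.926)⁴ = 2463.
F_S4975/F_S7077 = (L_S4975/L_S7077)/(d_S4975/d_S7077)² = 2463/(0.832)² = 3559.

3.56×10^3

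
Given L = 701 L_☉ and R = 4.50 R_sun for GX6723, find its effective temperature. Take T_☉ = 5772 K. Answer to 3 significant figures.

1.40×10^4 K

T/T_☉ = (L/L_☉)^(1/4) / (R/R_☉)^(1/2)
T = 5772 × (701)^(1/4) / √(4.50) = 5772 × 5.146 / 2.121 = 1.400×10^4 K.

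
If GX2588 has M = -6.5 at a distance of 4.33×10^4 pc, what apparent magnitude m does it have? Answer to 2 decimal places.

m = M + 5 log₁₀(d/10 pc) = -6.5 + 5 log₁₀(4.33×10^4/10)
  = -6.5 + 5 × 3.636 = -6.5 + 18.18 = 11.68.

11.68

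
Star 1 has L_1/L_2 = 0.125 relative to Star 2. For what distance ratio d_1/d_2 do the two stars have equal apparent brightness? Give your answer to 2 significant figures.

0.35

Equal flux requires L_1/d_1² = L_2/d_2², so d_1/d_2 = √(L_1/L_2)
= √(0.125) = 0.3536.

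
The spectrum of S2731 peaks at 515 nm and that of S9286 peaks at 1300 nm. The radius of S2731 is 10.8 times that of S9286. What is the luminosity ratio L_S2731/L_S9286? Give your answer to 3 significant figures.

4.74×10^3

Wien's law gives T ∝ 1/λ_max, so T_S2731/T_S9286 = λ_S9286/λ_S2731 = 1300/515 = 2.524.
Then L ∝ R²T⁴ gives L_S2731/L_S9286 = (10.8)² × (2.524)⁴ = 116.6 × 40.60 = 4736.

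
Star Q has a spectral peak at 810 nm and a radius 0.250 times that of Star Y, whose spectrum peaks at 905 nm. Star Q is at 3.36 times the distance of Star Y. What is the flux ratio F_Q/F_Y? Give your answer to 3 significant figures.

Wien's law: T_Q/T_Y = λ_Y/λ_Q = 905/810 = 1.117.
L_Q/L_Y = (R_Q/R_Y)²(T_Q/T_Y)⁴ = (0.250)²(1.117)⁴ = 0.09739.
F_Q/F_Y = (L_Q/L_Y)/(d_Q/d_Y)² = 0.09739/(3.36)² = 0.008627.

0.00863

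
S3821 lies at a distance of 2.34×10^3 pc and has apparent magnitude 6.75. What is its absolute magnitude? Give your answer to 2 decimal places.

-5.10

M = m − 5 log₁₀(d/10 pc) = 6.75 − 5 log₁₀(2.34×10^3/10)
  = 6.75 − 5 × 2.369 = 6.75 − 11.85 = -5.10.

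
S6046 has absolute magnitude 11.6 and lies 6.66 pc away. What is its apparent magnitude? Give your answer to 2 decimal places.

m = M + 5 log₁₀(d/10 pc) = 11.6 + 5 log₁₀(6.66/10)
  = 11.6 + 5 × -0.177 = 11.6 + -0.88 = 10.72.

10.72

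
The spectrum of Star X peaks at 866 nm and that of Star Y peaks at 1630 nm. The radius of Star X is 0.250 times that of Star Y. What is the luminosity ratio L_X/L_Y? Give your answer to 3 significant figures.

0.784

Wien's law gives T ∝ 1/λ_max, so T_X/T_Y = λ_Y/λ_X = 1630/866 = 1.882.
Then L ∝ R²T⁴ gives L_X/L_Y = (0.250)² × (1.882)⁴ = 0.06250 × 12.55 = 0.7844.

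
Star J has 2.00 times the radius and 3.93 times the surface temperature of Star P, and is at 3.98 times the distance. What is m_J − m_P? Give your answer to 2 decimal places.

L_J/L_P = (2.00)²(3.93)⁴ = 954.2.
F_J/F_P = (L_J/L_P)/(d_J/d_P)² = 954.2/15.84 = 60.24.
m_J − m_P = −2.5 log₁₀(60.24) = -4.45.

-4.45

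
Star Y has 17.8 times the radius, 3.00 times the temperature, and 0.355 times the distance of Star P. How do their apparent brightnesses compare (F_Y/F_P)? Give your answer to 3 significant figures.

2.04×10^5

L_Y/L_P = (R_Y/R_P)²(T_Y/T_P)⁴ = (17.8)² × (3.00)⁴ = 2.566×10^4.
F_Y/F_P = (L_Y/L_P)/(d_Y/d_P)² = 2.566×10^4 / (0.355)² = 2.036×10^5.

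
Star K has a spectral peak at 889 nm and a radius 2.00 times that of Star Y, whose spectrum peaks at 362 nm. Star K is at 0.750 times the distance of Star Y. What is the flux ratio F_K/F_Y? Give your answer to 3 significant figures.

Wien's law: T_K/T_Y = λ_Y/λ_K = 362/889 = 0.4072.
L_K/L_Y = (R_K/R_Y)²(T_K/T_Y)⁴ = (2.00)²(0.4072)⁴ = 0.1100.
F_K/F_Y = (L_K/L_Y)/(d_K/d_Y)² = 0.1100/(0.750)² = 0.1955.

0.196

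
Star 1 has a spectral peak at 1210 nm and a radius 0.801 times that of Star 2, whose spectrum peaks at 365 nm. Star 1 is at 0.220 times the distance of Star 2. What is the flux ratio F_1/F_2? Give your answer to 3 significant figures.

0.110

Wien's law: T_1/T_2 = λ_2/λ_1 = 365/1210 = 0.3017.
L_1/L_2 = (R_1/R_2)²(T_1/T_2)⁴ = (0.801)²(0.3017)⁴ = 0.005312.
F_1/F_2 = (L_1/L_2)/(d_1/d_2)² = 0.005312/(0.220)² = 0.1098.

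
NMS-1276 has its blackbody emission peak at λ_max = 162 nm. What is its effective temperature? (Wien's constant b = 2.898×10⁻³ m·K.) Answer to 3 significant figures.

T = b/λ_max = 2.898×10⁻³ / (162×10⁻⁹) = 1.789×10^4 K.

1.79×10^4 K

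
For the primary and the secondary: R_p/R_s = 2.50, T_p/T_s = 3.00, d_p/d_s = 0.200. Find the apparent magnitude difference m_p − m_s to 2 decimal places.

L_p/L_s = (2.50)²(3.00)⁴ = 506.2.
F_p/F_s = (L_p/L_s)/(d_p/d_s)² = 506.2/0.04000 = 1.266×10^4.
m_p − m_s = −2.5 log₁₀(1.266×10^4) = -10.26.

-10.26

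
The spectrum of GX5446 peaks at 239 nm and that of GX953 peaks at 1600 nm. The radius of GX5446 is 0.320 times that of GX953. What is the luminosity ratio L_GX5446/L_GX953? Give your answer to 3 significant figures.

Wien's law gives T ∝ 1/λ_max, so T_GX5446/T_GX953 = λ_GX953/λ_GX5446 = 1600/239 = 6.695.
Then L ∝ R²T⁴ gives L_GX5446/L_GX953 = (0.320)² × (6.695)⁴ = 0.1024 × 2009 = 205.7.

206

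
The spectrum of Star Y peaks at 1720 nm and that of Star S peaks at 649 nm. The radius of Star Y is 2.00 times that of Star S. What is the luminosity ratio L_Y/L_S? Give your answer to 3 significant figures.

0.0811

Wien's law gives T ∝ 1/λ_max, so T_Y/T_S = λ_S/λ_Y = 649/1720 = 0.3773.
Then L ∝ R²T⁴ gives L_Y/L_S = (2.00)² × (0.3773)⁴ = 4.000 × 0.02027 = 0.08108.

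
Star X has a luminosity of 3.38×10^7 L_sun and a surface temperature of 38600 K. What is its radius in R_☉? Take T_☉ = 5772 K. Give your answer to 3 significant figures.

R/R_☉ = √(L/L_☉) / (T/T_☉)² = √(3.38×10^7) / (6.687)²
       = 5814 / 44.72 = 130.0.

130 R_☉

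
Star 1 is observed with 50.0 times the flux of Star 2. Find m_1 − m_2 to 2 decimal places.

m_1 − m_2 = −2.5 log₁₀(F_1/F_2) = −2.5 log₁₀(50.0) = −2.5 × (1.699) = -4.247.

-4.25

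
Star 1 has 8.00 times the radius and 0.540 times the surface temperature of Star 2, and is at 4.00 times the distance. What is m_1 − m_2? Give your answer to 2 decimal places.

L_1/L_2 = (8.00)²(0.540)⁴ = 5.442.
F_1/F_2 = (L_1/L_2)/(d_1/d_2)² = 5.442/16.00 = 0.3401.
m_1 − m_2 = −2.5 log₁₀(0.3401) = 1.17.

1.17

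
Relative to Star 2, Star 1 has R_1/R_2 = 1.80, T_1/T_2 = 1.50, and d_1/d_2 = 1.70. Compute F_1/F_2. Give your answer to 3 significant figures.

5.68

L_1/L_2 = (R_1/R_2)²(T_1/T_2)⁴ = (1.80)² × (1.50)⁴ = 16.40.
F_1/F_2 = (L_1/L_2)/(d_1/d_2)² = 16.40 / (1.70)² = 5.676.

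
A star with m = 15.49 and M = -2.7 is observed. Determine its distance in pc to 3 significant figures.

4.35×10^4 pc

m − M = 5 log₁₀(d/10 pc)
15.49 − (-2.7) = 18.19 = 5 log₁₀(d/10)
d = 10 × 10^(18.19/5) = 10 × 10^3.638 = 4.345×10^4 pc.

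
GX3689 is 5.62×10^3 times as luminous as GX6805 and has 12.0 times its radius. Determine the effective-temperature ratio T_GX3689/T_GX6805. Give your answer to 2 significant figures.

L ∝ R²T⁴ gives T ∝ (L/R²)^(1/4), so
T_GX3689/T_GX6805 = (5.62×10^3 / 12.0²)^(1/4) = (39.03)^(1/4) = 2.499.

2.5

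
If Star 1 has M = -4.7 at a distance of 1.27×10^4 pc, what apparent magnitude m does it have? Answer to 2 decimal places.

10.82

m = M + 5 log₁₀(d/10 pc) = -4.7 + 5 log₁₀(1.27×10^4/10)
  = -4.7 + 5 × 3.104 = -4.7 + 15.52 = 10.82.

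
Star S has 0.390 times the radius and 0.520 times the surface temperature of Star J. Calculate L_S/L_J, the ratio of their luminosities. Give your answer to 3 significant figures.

From the Stefan–Boltzmann law, L ∝ R²T⁴, so
L_S/L_J = (R_S/R_J)² (T_S/T_J)⁴ = (0.390)² × (0.520)⁴ = 0.1521 × 0.07312 = 0.01112.

0.0111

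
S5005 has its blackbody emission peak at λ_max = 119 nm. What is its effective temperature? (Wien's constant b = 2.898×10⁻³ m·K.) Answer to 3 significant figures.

2.44×10^4 K

T = b/λ_max = 2.898×10⁻³ / (119×10⁻⁹) = 2.435×10^4 K.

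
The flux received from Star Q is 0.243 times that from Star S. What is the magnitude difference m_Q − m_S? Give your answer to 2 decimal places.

1.54

m_Q − m_S = −2.5 log₁₀(F_Q/F_S) = −2.5 log₁₀(0.243) = −2.5 × (-0.614) = 1.536.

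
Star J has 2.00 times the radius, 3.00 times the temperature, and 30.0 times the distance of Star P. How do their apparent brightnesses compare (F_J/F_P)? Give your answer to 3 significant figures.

L_J/L_P = (R_J/R_P)²(T_J/T_P)⁴ = (2.00)² × (3.00)⁴ = 324.0.
F_J/F_P = (L_J/L_P)/(d_J/d_P)² = 324.0 / (30.0)² = 0.3600.

0.360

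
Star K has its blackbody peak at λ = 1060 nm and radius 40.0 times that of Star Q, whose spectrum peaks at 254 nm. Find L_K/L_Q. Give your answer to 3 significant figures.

5.28

Wien's law gives T ∝ 1/λ_max, so T_K/T_Q = λ_Q/λ_K = 254/1060 = 0.2396.
Then L ∝ R²T⁴ gives L_K/L_Q = (40.0)² × (0.2396)⁴ = 1600 × 0.003297 = 5.275.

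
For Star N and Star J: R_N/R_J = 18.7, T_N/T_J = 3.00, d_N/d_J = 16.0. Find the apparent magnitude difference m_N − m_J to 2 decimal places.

L_N/L_J = (18.7)²(3.00)⁴ = 2.832×10^4.
F_N/F_J = (L_N/L_J)/(d_N/d_J)² = 2.832×10^4/256.0 = 110.6.
m_N − m_J = −2.5 log₁₀(110.6) = -5.11.

-5.11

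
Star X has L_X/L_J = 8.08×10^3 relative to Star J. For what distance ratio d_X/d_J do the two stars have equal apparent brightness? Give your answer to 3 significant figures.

Equal flux requires L_X/d_X² = L_J/d_J², so d_X/d_J = √(L_X/L_J)
= √(8.08×10^3) = 89.89.

89.9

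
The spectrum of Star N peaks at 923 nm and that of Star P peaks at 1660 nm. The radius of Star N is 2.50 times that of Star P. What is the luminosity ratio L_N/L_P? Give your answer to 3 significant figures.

65.4

Wien's law gives T ∝ 1/λ_max, so T_N/T_P = λ_P/λ_N = 1660/923 = 1.798.
Then L ∝ R²T⁴ gives L_N/L_P = (2.50)² × (1.798)⁴ = 6.250 × 10.46 = 65.39.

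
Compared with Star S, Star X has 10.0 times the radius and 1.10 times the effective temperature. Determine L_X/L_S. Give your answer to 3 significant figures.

From the Stefan–Boltzmann law, L ∝ R²T⁴, so
L_X/L_S = (R_X/R_S)² (T_X/T_S)⁴ = (10.0)² × (1.10)⁴ = 100.0 × 1.464 = 146.4.

146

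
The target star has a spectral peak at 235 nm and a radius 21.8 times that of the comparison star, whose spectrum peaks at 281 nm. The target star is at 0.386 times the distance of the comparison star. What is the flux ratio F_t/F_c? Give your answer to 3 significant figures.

6.52×10^3

Wien's law: T_t/T_c = λ_c/λ_t = 281/235 = 1.196.
L_t/L_c = (R_t/R_c)²(T_t/T_c)⁴ = (21.8)²(1.196)⁴ = 971.6.
F_t/F_c = (L_t/L_c)/(d_t/d_c)² = 971.6/(0.386)² = 6521.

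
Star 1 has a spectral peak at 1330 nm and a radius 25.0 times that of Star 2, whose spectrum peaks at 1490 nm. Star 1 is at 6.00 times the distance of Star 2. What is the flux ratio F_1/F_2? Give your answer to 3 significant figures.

27.3

Wien's law: T_1/T_2 = λ_2/λ_1 = 1490/1330 = 1.120.
L_1/L_2 = (R_1/R_2)²(T_1/T_2)⁴ = (25.0)²(1.120)⁴ = 984.5.
F_1/F_2 = (L_1/L_2)/(d_1/d_2)² = 984.5/(6.00)² = 27.35.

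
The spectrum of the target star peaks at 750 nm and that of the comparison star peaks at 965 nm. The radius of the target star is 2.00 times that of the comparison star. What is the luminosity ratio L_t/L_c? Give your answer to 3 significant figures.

11.0

Wien's law gives T ∝ 1/λ_max, so T_t/T_c = λ_c/λ_t = 965/750 = 1.287.
Then L ∝ R²T⁴ gives L_t/L_c = (2.00)² × (1.287)⁴ = 4.000 × 2.741 = 10.96.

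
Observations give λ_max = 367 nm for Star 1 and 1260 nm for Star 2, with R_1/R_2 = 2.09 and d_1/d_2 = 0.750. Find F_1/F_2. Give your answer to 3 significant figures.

Wien's law: T_1/T_2 = λ_2/λ_1 = 1260/367 = 3.433.
L_1/L_2 = (R_1/R_2)²(T_1/T_2)⁴ = (2.09)²(3.433)⁴ = 606.9.
F_1/F_2 = (L_1/L_2)/(d_1/d_2)² = 606.9/(0.750)² = 1079.

1.08×10^3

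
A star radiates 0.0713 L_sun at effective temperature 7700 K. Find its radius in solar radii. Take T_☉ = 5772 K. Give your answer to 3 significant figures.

R/R_☉ = √(L/L_☉) / (T/T_☉)² = √(0.0713) / (1.334)²
       = 0.2670 / 1.780 = 0.1500.

0.150 solar radii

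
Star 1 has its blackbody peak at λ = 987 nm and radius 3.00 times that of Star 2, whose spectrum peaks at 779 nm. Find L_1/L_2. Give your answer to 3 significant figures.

Wien's law gives T ∝ 1/λ_max, so T_1/T_2 = λ_2/λ_1 = 779/987 = 0.7893.
Then L ∝ R²T⁴ gives L_1/L_2 = (3.00)² × (0.7893)⁴ = 9.000 × 0.3880 = 3.492.

3.49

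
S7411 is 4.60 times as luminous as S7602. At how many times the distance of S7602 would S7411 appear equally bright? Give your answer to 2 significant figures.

Equal flux requires L_S7411/d_S7411² = L_S7602/d_S7602², so d_S7411/d_S7602 = √(L_S7411/L_S7602)
= √(4.60) = 2.145.

2.1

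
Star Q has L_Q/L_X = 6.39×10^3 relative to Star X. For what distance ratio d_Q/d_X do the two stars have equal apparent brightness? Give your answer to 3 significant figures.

Equal flux requires L_Q/d_Q² = L_X/d_X², so d_Q/d_X = √(L_Q/L_X)
= √(6.39×10^3) = 79.94.

79.9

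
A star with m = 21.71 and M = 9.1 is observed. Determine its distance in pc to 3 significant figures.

m − M = 5 log₁₀(d/10 pc)
21.71 − (9.1) = 12.61 = 5 log₁₀(d/10)
d = 10 × 10^(12.61/5) = 10 × 10^2.522 = 3327 pc.

3.33×10^3 pc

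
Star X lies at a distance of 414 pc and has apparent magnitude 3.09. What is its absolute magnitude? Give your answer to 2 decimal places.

M = m − 5 log₁₀(d/10 pc) = 3.09 − 5 log₁₀(414/10)
  = 3.09 − 5 × 1.617 = 3.09 − 8.09 = -5.00.

-5.00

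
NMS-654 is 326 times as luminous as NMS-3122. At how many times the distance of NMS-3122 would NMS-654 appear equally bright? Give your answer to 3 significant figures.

Equal flux requires L_NMS-654/d_NMS-654² = L_NMS-3122/d_NMS-3122², so d_NMS-654/d_NMS-3122 = √(L_NMS-654/L_NMS-3122)
= √(326) = 18.06.

18.1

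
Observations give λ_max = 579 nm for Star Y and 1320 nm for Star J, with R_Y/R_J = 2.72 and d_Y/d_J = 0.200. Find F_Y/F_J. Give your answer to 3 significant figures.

5.00×10^3

Wien's law: T_Y/T_J = λ_J/λ_Y = 1320/579 = 2.280.
L_Y/L_J = (R_Y/R_J)²(T_Y/T_J)⁴ = (2.72)²(2.280)⁴ = 199.9.
F_Y/F_J = (L_Y/L_J)/(d_Y/d_J)² = 199.9/(0.200)² = 4996.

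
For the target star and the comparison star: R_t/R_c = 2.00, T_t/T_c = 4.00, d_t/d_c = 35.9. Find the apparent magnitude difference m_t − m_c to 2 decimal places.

0.25

L_t/L_c = (2.00)²(4.00)⁴ = 1024.
F_t/F_c = (L_t/L_c)/(d_t/d_c)² = 1024/1289 = 0.7945.
m_t − m_c = −2.5 log₁₀(0.7945) = 0.25.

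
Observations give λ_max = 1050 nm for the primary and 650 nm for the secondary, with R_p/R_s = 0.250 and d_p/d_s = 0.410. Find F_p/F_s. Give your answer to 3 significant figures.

0.0546

Wien's law: T_p/T_s = λ_s/λ_p = 650/1050 = 0.6190.
L_p/L_s = (R_p/R_s)²(T_p/T_s)⁴ = (0.250)²(0.6190)⁴ = 0.009179.
F_p/F_s = (L_p/L_s)/(d_p/d_s)² = 0.009179/(0.410)² = 0.05460.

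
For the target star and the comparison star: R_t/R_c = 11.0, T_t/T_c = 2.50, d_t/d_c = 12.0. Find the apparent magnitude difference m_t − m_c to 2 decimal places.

-3.79

L_t/L_c = (11.0)²(2.50)⁴ = 4727.
F_t/F_c = (L_t/L_c)/(d_t/d_c)² = 4727/144.0 = 32.82.
m_t − m_c = −2.5 log₁₀(32.82) = -3.79.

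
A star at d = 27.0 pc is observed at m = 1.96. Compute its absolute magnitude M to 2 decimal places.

M = m − 5 log₁₀(d/10 pc) = 1.96 − 5 log₁₀(27.0/10)
  = 1.96 − 5 × 0.431 = 1.96 − 2.16 = -0.20.

-0.20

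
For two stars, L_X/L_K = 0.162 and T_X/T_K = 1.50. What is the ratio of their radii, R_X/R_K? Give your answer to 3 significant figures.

0.179

L ∝ R²T⁴ gives R ∝ √L / T², so
R_X/R_K = √(0.162) / (1.50)² = 0.4025 / 2.250 = 0.1789.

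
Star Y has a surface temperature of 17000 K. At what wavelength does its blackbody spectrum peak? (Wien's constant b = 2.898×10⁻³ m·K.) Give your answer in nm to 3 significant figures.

170 nm

λ_max = b/T = 2.898×10⁻³ / 17000 = 1.70×10^-7 m = 170.5 nm.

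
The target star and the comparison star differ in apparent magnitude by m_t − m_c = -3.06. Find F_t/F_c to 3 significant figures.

16.7

F_t/F_c = 10^(−(m_t − m_c)/2.5) = 10^(3.06/2.5) = 10^1.224 = 16.75.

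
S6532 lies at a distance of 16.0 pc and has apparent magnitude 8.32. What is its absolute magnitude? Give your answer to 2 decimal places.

7.30

M = m − 5 log₁₀(d/10 pc) = 8.32 − 5 log₁₀(16.0/10)
  = 8.32 − 5 × 0.204 = 8.32 − 1.02 = 7.30.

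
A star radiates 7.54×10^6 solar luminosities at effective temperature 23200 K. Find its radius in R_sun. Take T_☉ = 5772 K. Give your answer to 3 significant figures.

R/R_☉ = √(L/L_☉) / (T/T_☉)² = √(7.54×10^6) / (4.019)²
       = 2746 / 16.16 = 170.0.

170 R_sun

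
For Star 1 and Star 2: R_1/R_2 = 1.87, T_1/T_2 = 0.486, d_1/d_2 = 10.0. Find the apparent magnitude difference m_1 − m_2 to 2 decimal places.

L_1/L_2 = (1.87)²(0.486)⁴ = 0.1951.
F_1/F_2 = (L_1/L_2)/(d_1/d_2)² = 0.1951/100.0 = 0.001951.
m_1 − m_2 = −2.5 log₁₀(0.001951) = 6.77.

6.77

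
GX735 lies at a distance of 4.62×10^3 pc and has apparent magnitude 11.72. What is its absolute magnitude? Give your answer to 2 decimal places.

-1.60

M = m − 5 log₁₀(d/10 pc) = 11.72 − 5 log₁₀(4.62×10^3/10)
  = 11.72 − 5 × 2.665 = 11.72 − 13.32 = -1.60.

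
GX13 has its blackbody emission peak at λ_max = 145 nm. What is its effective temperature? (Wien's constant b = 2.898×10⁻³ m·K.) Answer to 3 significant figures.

T = b/λ_max = 2.898×10⁻³ / (145×10⁻⁹) = 1.999×10^4 K.

2.00×10^4 K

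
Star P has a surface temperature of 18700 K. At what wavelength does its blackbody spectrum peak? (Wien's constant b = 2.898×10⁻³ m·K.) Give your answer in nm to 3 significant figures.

155 nm

λ_max = b/T = 2.898×10⁻³ / 18700 = 1.55×10^-7 m = 155.0 nm.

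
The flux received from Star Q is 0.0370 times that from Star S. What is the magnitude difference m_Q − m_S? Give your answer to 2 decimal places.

3.58

m_Q − m_S = −2.5 log₁₀(F_Q/F_S) = −2.5 log₁₀(0.0370) = −2.5 × (-1.432) = 3.579.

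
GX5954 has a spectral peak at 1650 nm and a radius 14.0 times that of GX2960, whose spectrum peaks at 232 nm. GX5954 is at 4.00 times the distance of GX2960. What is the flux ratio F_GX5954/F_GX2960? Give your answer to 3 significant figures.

0.00479

Wien's law: T_GX5954/T_GX2960 = λ_GX2960/λ_GX5954 = 232/1650 = 0.1406.
L_GX5954/L_GX2960 = (R_GX5954/R_GX2960)²(T_GX5954/T_GX2960)⁴ = (14.0)²(0.1406)⁴ = 0.07661.
F_GX5954/F_GX2960 = (L_GX5954/L_GX2960)/(d_GX5954/d_GX2960)² = 0.07661/(4.00)² = 0.004788.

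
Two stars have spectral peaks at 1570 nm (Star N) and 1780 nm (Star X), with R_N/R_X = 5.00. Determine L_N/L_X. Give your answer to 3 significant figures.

41.3

Wien's law gives T ∝ 1/λ_max, so T_N/T_X = λ_X/λ_N = 1780/1570 = 1.134.
Then L ∝ R²T⁴ gives L_N/L_X = (5.00)² × (1.134)⁴ = 25.00 × 1.652 = 41.31.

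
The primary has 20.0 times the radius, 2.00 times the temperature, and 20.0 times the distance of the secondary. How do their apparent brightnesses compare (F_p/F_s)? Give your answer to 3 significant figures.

L_p/L_s = (R_p/R_s)²(T_p/T_s)⁴ = (20.0)² × (2.00)⁴ = 6400.
F_p/F_s = (L_p/L_s)/(d_p/d_s)² = 6400 / (20.0)² = 16.00.

16.0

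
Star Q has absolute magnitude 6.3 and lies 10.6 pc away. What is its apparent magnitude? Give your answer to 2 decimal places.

6.43

m = M + 5 log₁₀(d/10 pc) = 6.3 + 5 log₁₀(10.6/10)
  = 6.3 + 5 × 0.025 = 6.3 + 0.13 = 6.43.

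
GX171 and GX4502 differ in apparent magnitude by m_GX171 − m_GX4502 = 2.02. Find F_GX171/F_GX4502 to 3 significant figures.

0.156

F_GX171/F_GX4502 = 10^(−(m_GX171 − m_GX4502)/2.5) = 10^(-2.02/2.5) = 10^-0.808 = 0.1556.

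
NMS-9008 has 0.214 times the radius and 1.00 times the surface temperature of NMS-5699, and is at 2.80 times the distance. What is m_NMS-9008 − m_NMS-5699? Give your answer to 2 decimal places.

5.58

L_NMS-9008/L_NMS-5699 = (0.214)²(1.00)⁴ = 0.04580.
F_NMS-9008/F_NMS-5699 = (L_NMS-9008/L_NMS-5699)/(d_NMS-9008/d_NMS-5699)² = 0.04580/7.840 = 0.005841.
m_NMS-9008 − m_NMS-5699 = −2.5 log₁₀(0.005841) = 5.58.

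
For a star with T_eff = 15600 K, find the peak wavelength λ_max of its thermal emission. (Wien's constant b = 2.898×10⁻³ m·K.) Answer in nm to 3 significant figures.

λ_max = b/T = 2.898×10⁻³ / 15600 = 1.86×10^-7 m = 185.8 nm.

186 nm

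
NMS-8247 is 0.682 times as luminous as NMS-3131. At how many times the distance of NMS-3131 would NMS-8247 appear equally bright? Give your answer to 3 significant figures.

0.826

Equal flux requires L_NMS-8247/d_NMS-8247² = L_NMS-3131/d_NMS-3131², so d_NMS-8247/d_NMS-3131 = √(L_NMS-8247/L_NMS-3131)
= √(0.682) = 0.8258.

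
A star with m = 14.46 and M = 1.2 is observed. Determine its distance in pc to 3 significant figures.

4.49×10^3 pc

m − M = 5 log₁₀(d/10 pc)
14.46 − (1.2) = 13.26 = 5 log₁₀(d/10)
d = 10 × 10^(13.26/5) = 10 × 10^2.652 = 4487 pc.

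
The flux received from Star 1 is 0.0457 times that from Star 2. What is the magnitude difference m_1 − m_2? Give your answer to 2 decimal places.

3.35

m_1 − m_2 = −2.5 log₁₀(F_1/F_2) = −2.5 log₁₀(0.0457) = −2.5 × (-1.340) = 3.350.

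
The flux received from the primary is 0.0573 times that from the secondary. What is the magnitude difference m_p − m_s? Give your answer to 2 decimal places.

m_p − m_s = −2.5 log₁₀(F_p/F_s) = −2.5 log₁₀(0.0573) = −2.5 × (-1.242) = 3.105.

3.10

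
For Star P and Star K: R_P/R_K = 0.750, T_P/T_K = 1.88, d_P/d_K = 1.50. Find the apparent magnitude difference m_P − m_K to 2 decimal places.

-1.24

L_P/L_K = (0.750)²(1.88)⁴ = 7.027.
F_P/F_K = (L_P/L_K)/(d_P/d_K)² = 7.027/2.250 = 3.123.
m_P − m_K = −2.5 log₁₀(3.123) = -1.24.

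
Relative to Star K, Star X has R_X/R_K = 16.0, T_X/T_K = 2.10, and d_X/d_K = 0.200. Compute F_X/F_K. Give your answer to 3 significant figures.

1.24×10^5

L_X/L_K = (R_X/R_K)²(T_X/T_K)⁴ = (16.0)² × (2.10)⁴ = 4979.
F_X/F_K = (L_X/L_K)/(d_X/d_K)² = 4979 / (0.200)² = 1.245×10^5.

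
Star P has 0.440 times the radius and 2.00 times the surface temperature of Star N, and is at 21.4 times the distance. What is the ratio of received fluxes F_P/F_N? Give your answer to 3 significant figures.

L_P/L_N = (R_P/R_N)²(T_P/T_N)⁴ = (0.440)² × (2.00)⁴ = 3.098.
F_P/F_N = (L_P/L_N)/(d_P/d_N)² = 3.098 / (21.4)² = 0.006764.

0.00676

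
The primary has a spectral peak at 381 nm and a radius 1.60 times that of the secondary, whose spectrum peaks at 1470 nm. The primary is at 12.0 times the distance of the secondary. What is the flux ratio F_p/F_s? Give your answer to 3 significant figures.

3.94

Wien's law: T_p/T_s = λ_s/λ_p = 1470/381 = 3.858.
L_p/L_s = (R_p/R_s)²(T_p/T_s)⁴ = (1.60)²(3.858)⁴ = 567.3.
F_p/F_s = (L_p/L_s)/(d_p/d_s)² = 567.3/(12.0)² = 3.940.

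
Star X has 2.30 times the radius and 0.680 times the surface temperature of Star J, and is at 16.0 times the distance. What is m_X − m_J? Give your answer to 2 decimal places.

5.89

L_X/L_J = (2.30)²(0.680)⁴ = 1.131.
F_X/F_J = (L_X/L_J)/(d_X/d_J)² = 1.131/256.0 = 0.004418.
m_X − m_J = −2.5 log₁₀(0.004418) = 5.89.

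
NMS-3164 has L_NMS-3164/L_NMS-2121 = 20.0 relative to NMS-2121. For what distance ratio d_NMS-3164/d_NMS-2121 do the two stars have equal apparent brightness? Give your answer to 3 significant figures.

Equal flux requires L_NMS-3164/d_NMS-3164² = L_NMS-2121/d_NMS-2121², so d_NMS-3164/d_NMS-2121 = √(L_NMS-3164/L_NMS-2121)
= √(20.0) = 4.472.

4.47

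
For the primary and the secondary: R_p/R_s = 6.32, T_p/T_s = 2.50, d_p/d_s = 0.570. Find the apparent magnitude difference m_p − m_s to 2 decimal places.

L_p/L_s = (6.32)²(2.50)⁴ = 1560.
F_p/F_s = (L_p/L_s)/(d_p/d_s)² = 1560/0.3249 = 4802.
m_p − m_s = −2.5 log₁₀(4802) = -9.20.

-9.20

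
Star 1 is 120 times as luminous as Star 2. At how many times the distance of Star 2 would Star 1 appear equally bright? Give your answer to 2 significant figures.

Equal flux requires L_1/d_1² = L_2/d_2², so d_1/d_2 = √(L_1/L_2)
= √(120) = 10.95.

11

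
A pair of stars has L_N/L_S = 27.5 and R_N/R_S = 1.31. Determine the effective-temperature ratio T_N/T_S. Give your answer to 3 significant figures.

2.00

L ∝ R²T⁴ gives T ∝ (L/R²)^(1/4), so
T_N/T_S = (27.5 / 1.31²)^(1/4) = (16.02)^(1/4) = 2.001.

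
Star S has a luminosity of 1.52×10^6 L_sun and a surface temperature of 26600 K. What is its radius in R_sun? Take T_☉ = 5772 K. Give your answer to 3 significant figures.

58.1 R_sun

R/R_☉ = √(L/L_☉) / (T/T_☉)² = √(1.52×10^6) / (4.608)²
       = 1233 / 21.24 = 58.05.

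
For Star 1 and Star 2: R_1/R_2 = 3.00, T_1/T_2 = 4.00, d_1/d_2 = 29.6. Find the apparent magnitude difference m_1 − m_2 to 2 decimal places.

L_1/L_2 = (3.00)²(4.00)⁴ = 2304.
F_1/F_2 = (L_1/L_2)/(d_1/d_2)² = 2304/876.2 = 2.630.
m_1 − m_2 = −2.5 log₁₀(2.630) = -1.05.

-1.05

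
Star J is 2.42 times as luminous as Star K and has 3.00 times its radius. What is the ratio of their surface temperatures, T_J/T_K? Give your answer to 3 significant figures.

L ∝ R²T⁴ gives T ∝ (L/R²)^(1/4), so
T_J/T_K = (2.42 / 3.00²)^(1/4) = (0.2689)^(1/4) = 0.7201.

0.720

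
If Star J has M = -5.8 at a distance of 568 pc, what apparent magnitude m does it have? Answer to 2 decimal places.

2.97

m = M + 5 log₁₀(d/10 pc) = -5.8 + 5 log₁₀(568/10)
  = -5.8 + 5 × 1.754 = -5.8 + 8.77 = 2.97.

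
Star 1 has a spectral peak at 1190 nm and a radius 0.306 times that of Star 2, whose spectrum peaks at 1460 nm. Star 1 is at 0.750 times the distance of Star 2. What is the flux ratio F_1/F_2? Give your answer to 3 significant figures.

0.377

Wien's law: T_1/T_2 = λ_2/λ_1 = 1460/1190 = 1.227.
L_1/L_2 = (R_1/R_2)²(T_1/T_2)⁴ = (0.306)²(1.227)⁴ = 0.2122.
F_1/F_2 = (L_1/L_2)/(d_1/d_2)² = 0.2122/(0.750)² = 0.3772.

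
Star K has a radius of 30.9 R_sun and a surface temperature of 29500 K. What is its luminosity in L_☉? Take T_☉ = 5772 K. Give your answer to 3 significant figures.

6.51×10^5 L_☉

L/L_☉ = (R/R_☉)² (T/T_☉)⁴ = (30.9)² × (29500/5772)⁴
       = 954.8 × (5.111)⁴ = 954.8 × 682.3 = 6.515×10^5.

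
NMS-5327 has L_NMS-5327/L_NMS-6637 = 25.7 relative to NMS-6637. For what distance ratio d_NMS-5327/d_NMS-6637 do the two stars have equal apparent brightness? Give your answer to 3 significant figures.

5.07

Equal flux requires L_NMS-5327/d_NMS-5327² = L_NMS-6637/d_NMS-6637², so d_NMS-5327/d_NMS-6637 = √(L_NMS-5327/L_NMS-6637)
= √(25.7) = 5.070.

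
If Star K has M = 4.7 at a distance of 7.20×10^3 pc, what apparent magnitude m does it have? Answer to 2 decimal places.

m = M + 5 log₁₀(d/10 pc) = 4.7 + 5 log₁₀(7.20×10^3/10)
  = 4.7 + 5 × 2.857 = 4.7 + 14.29 = 18.99.

18.99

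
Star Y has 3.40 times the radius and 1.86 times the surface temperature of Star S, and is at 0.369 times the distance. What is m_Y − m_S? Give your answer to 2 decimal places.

-7.52

L_Y/L_S = (3.40)²(1.86)⁴ = 138.4.
F_Y/F_S = (L_Y/L_S)/(d_Y/d_S)² = 138.4/0.1362 = 1016.
m_Y − m_S = −2.5 log₁₀(1016) = -7.52.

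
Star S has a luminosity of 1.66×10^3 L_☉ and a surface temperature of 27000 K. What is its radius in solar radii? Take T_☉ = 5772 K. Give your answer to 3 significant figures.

1.86 solar radii

R/R_☉ = √(L/L_☉) / (T/T_☉)² = √(1.66×10^3) / (4.678)²
       = 40.74 / 21.88 = 1.862.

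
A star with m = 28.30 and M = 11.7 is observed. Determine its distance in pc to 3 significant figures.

m − M = 5 log₁₀(d/10 pc)
28.30 − (11.7) = 16.60 = 5 log₁₀(d/10)
d = 10 × 10^(16.60/5) = 10 × 10^3.320 = 2.089×10^4 pc.

2.09×10^4 pc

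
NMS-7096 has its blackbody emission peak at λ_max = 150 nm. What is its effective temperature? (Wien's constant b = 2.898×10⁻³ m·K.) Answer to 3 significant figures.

1.93×10^4 K

T = b/λ_max = 2.898×10⁻³ / (150×10⁻⁹) = 1.932×10^4 K.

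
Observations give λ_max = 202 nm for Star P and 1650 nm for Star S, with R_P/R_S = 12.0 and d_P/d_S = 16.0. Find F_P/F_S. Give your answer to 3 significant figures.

Wien's law: T_P/T_S = λ_S/λ_P = 1650/202 = 8.168.
L_P/L_S = (R_P/R_S)²(T_P/T_S)⁴ = (12.0)²(8.168)⁴ = 6.411×10^5.
F_P/F_S = (L_P/L_S)/(d_P/d_S)² = 6.411×10^5/(16.0)² = 2504.

2.50×10^3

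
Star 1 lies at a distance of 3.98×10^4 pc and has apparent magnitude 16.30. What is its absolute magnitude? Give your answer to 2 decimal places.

-1.70

M = m − 5 log₁₀(d/10 pc) = 16.30 − 5 log₁₀(3.98×10^4/10)
  = 16.30 − 5 × 3.600 = 16.30 − 18.00 = -1.70.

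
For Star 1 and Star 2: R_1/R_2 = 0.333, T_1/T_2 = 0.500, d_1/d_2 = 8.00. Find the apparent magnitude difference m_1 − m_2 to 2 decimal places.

9.91

L_1/L_2 = (0.333)²(0.500)⁴ = 0.006931.
F_1/F_2 = (L_1/L_2)/(d_1/d_2)² = 0.006931/64.00 = 1.083×10^-4.
m_1 − m_2 = −2.5 log₁₀(1.083×10^-4) = 9.91.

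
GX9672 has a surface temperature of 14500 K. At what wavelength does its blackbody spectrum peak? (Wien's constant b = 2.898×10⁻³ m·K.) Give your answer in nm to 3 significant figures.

λ_max = b/T = 2.898×10⁻³ / 14500 = 2.00×10^-7 m = 199.9 nm.

200 nm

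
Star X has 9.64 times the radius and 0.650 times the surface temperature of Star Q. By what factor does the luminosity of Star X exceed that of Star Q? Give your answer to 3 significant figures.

16.6

From the Stefan–Boltzmann law, L ∝ R²T⁴, so
L_X/L_Q = (R_X/R_Q)² (T_X/T_Q)⁴ = (9.64)² × (0.650)⁴ = 92.93 × 0.1785 = 16.59.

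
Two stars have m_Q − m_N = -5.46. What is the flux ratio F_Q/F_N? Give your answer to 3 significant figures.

153

F_Q/F_N = 10^(−(m_Q − m_N)/2.5) = 10^(5.46/2.5) = 10^2.184 = 152.8.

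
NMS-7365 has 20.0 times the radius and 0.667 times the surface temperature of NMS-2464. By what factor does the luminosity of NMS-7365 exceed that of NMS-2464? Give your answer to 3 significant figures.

From the Stefan–Boltzmann law, L ∝ R²T⁴, so
L_NMS-7365/L_NMS-2464 = (R_NMS-7365/R_NMS-2464)² (T_NMS-7365/T_NMS-2464)⁴ = (20.0)² × (0.667)⁴ = 400.0 × 0.1979 = 79.17.

79.2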